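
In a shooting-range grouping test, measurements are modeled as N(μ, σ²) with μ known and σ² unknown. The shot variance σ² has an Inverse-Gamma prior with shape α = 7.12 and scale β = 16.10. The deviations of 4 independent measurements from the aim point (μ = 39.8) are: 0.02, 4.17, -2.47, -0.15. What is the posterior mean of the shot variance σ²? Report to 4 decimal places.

3.4306

With known mean μ and an Inverse-Gamma(α, β) prior on σ², the Normal likelihood is conjugate: posterior is Inv-Gamma(α + n/2, β + Σ(xᵢ−μ)²/2).
Σ(xᵢ−μ)² = (0.02)² + (4.17)² + (-2.47)² + (-0.15)² = 23.5127.
Posterior: Inv-Gamma(7.12 + 4/2, 16.10 + 23.5127/2) = Inv-Gamma(9.12, 27.85635).
E[σ²|data] = β/(α−1) = 27.85635/8.12 = 3.4306.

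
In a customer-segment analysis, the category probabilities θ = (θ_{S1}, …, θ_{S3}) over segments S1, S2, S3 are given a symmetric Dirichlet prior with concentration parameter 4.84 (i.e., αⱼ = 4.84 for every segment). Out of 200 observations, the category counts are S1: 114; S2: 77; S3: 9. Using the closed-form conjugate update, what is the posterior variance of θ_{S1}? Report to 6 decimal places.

0.001146

The Dirichlet prior is conjugate to the Multinomial likelihood: each posterior αⱼ = prior αⱼ + observed count nⱼ.
Posterior concentration: (118.84, 81.84, 13.84), total = 214.52.
Var[θ_j] = α_j(Σα−α_j)/((Σα)²(Σα+1)) = 118.84·95.68/(214.52²·215.52) = 0.001146.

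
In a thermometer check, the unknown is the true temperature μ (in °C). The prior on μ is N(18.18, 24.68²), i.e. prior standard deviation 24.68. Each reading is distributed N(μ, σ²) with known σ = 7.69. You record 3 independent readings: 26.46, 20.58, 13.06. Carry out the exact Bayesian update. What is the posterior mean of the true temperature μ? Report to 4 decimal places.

19.9752

For Normal data with known variance σ², a Normal(μ₀, σ₀²) prior on μ is conjugate. Posterior precision = 1/σ₀² + n/σ²; posterior mean is the precision-weighted average of μ₀ and x̄.
Σxᵢ = 26.46 + 20.58 + 13.06 = 60.1, so n·x̄ = 60.1.
σ₀² = 24.68² = 609.1024, σ² = 7.69² = 59.1361; σ² + n·σ₀² = 59.1361 + 3·609.1024 = 1886.4433.
Posterior mean = (μ₀/σ₀² + n·x̄/σ²)/(1/σ₀² + n/σ²) = (σ²·μ₀ + σ₀²·n·x̄)/(σ² + n·σ₀²) = (59.1361·18.18 + 609.1024·60.1)/1886.4433 = 37682.148538/1886.4433 = 19.9752.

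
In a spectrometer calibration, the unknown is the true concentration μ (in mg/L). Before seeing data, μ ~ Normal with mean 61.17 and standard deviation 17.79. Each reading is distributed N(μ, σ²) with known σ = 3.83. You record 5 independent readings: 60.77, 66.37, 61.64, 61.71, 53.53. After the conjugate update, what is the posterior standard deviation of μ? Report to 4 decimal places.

For Normal data with known variance σ², a Normal(μ₀, σ₀²) prior on μ is conjugate. Posterior precision = 1/σ₀² + n/σ²; posterior mean is the precision-weighted average of μ₀ and x̄.
σ₀² = 17.79² = 316.4841, σ² = 3.83² = 14.6689; σ² + n·σ₀² = 14.6689 + 5·316.4841 = 1597.0894.
Posterior precision = 1/σ₀² + n/σ² = 1/316.4841 + 5/14.6689 = (σ² + n·σ₀²)/(σ₀²σ²) = 1597.0894/(316.4841·14.6689); posterior variance σₙ² = σ₀²σ²/(σ² + n·σ₀²) = 316.4841·14.6689/1597.0894 = 2.906834.
Posterior SD = √σₙ² = √(316.4841·14.6689/1597.0894) = 1.7049.

1.7049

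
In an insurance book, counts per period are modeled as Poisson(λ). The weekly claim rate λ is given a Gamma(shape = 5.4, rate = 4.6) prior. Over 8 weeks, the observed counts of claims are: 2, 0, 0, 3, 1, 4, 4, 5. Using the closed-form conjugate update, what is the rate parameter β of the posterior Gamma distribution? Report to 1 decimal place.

With a Gamma(shape α, rate β) prior, the Poisson likelihood is conjugate: the posterior is Gamma(α + ΣXᵢ, β + n).
Sum of counts S = 19 over n = 8 weeks.
Posterior: Gamma(α+S, β+n) = Gamma(5.4+19, 4.6+8) = Gamma(24.4, 12.6).
Posterior β = 12.6.

12.6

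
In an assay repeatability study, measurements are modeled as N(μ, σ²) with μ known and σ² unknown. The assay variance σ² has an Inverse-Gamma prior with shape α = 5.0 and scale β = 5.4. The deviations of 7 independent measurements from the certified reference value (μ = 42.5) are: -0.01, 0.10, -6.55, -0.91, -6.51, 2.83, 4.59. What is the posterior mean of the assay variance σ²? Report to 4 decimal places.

8.3999

With known mean μ and an Inverse-Gamma(α, β) prior on σ², the Normal likelihood is conjugate: posterior is Inv-Gamma(α + n/2, β + Σ(xᵢ−μ)²/2).
Σ(xᵢ−μ)² = (-0.01)² + (0.10)² + (-6.55)² + (-0.91)² + (-6.51)² + (2.83)² + (4.59)² = 115.1978.
Posterior: Inv-Gamma(5.0 + 7/2, 5.4 + 115.1978/2) = Inv-Gamma(8.50, 62.99890).
E[σ²|data] = β/(α−1) = 62.99890/7.50 = 8.3999.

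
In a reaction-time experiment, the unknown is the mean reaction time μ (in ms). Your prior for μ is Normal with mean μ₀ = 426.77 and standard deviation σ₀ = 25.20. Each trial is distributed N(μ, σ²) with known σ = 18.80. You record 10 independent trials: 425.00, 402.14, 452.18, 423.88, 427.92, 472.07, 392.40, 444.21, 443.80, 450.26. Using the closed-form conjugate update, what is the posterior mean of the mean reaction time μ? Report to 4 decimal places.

433.0372

For Normal data with known variance σ², a Normal(μ₀, σ₀²) prior on μ is conjugate. Posterior precision = 1/σ₀² + n/σ²; posterior mean is the precision-weighted average of μ₀ and x̄.
Σxᵢ = 425.00 + 402.14 + 452.18 + 423.88 + 427.92 + 472.07 + 392.40 + 444.21 + 443.80 + 450.26 = 4333.86, so n·x̄ = 4333.86.
σ₀² = 25.20² = 635.04, σ² = 18.80² = 353.44; σ² + n·σ₀² = 353.44 + 10·635.04 = 6703.84.
Posterior mean = (μ₀/σ₀² + n·x̄/σ²)/(1/σ₀² + n/σ²) = (σ²·μ₀ + σ₀²·n·x̄)/(σ² + n·σ₀²) = (353.44·426.77 + 635.04·4333.86)/6703.84 = 2903012.0432/6703.84 = 433.0372.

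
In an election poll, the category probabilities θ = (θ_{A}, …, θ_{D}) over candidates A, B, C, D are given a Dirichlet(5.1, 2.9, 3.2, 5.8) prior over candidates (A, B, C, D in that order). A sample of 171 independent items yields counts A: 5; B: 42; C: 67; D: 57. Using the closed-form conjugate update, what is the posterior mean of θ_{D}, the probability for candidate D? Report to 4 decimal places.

0.3340

The Dirichlet prior is conjugate to the Multinomial likelihood: each posterior αⱼ = prior αⱼ + observed count nⱼ.
Posterior concentration: (10.1, 44.9, 70.2, 62.8), total = 188.0.
E[θ_{D}|data] = α_{D}/Σα = 62.8/188.0 = 0.3340.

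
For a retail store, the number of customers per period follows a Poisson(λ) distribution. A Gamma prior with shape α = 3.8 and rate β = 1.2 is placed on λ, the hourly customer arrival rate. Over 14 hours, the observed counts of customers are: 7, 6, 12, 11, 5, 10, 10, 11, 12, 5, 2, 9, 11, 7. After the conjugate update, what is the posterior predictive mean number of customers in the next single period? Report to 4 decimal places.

8.0132

With a Gamma(shape α, rate β) prior, the Poisson likelihood is conjugate: the posterior is Gamma(α + ΣXᵢ, β + n).
Sum of counts S = 118 over n = 14 hours.
Posterior: Gamma(α+S, β+n) = Gamma(3.8+118, 1.2+14) = Gamma(121.8, 15.2).
The predictive distribution for one future period is NegBinom with mean α/β = 8.0132.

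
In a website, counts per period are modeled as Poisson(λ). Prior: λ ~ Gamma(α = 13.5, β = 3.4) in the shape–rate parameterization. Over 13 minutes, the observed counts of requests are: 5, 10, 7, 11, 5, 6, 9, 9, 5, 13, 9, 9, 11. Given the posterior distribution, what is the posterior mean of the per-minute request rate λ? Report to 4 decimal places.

With a Gamma(shape α, rate β) prior, the Poisson likelihood is conjugate: the posterior is Gamma(α + ΣXᵢ, β + n).
Sum of counts S = 109 over n = 13 minutes.
Posterior: Gamma(α+S, β+n) = Gamma(13.5+109, 3.4+13) = Gamma(122.5, 16.4).
Posterior mean = α/β = 122.5/16.4 = 7.4695.

7.4695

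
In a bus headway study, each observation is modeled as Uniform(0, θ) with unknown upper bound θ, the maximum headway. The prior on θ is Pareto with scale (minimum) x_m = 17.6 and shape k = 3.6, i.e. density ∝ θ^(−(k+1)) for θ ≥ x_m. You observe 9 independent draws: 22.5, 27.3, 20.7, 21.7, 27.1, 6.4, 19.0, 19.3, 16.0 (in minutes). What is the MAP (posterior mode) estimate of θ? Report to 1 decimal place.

A Pareto(scale x_m, shape k) prior on the upper bound θ of Uniform(0, θ) is conjugate: posterior is Pareto(max(x_m, max xᵢ), k + n).
Sample maximum = 27.3; prior scale x_m = 17.6 → posterior scale = max = 27.3.
Posterior shape = 3.6 + 9 = 12.6.
The Pareto density is decreasing on [x_m, ∞), so the mode is x_m = 27.3.

27.3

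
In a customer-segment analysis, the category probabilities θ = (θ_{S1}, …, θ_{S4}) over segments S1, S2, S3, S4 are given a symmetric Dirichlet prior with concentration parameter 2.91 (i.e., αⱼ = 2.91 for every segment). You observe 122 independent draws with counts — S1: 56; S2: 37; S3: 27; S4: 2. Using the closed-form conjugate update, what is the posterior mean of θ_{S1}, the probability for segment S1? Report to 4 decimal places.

0.4408

The Dirichlet prior is conjugate to the Multinomial likelihood: each posterior αⱼ = prior αⱼ + observed count nⱼ.
Posterior concentration: (58.91, 39.91, 29.91, 4.91), total = 133.64.
E[θ_{S1}|data] = α_{S1}/Σα = 58.91/133.64 = 0.4408.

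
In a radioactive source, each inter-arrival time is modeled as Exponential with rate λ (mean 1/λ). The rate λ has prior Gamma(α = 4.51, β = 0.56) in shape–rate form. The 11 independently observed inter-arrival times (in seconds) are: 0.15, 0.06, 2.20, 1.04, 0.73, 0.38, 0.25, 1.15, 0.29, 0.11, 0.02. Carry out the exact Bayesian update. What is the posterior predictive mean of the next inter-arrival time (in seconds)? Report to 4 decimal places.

0.4783

With a Gamma(shape α, rate β) prior on the exponential rate λ, the posterior after n observations with total T = Σxᵢ is Gamma(α+n, β+T).
Sum of observations T = 6.38 seconds; n = 11.
Posterior: Gamma(4.51+11, 0.56+6.38) = Gamma(15.51, 6.94).
The predictive distribution for the next observation is Lomax; its mean is β/(α−1) = 6.94/14.51 = 0.4783.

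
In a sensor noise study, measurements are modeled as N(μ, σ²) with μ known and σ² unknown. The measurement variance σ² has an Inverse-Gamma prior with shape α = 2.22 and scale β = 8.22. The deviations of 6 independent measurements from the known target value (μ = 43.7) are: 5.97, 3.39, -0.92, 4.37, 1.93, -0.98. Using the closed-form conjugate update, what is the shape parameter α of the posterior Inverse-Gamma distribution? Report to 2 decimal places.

5.22

With known mean μ and an Inverse-Gamma(α, β) prior on σ², the Normal likelihood is conjugate: posterior is Inv-Gamma(α + n/2, β + Σ(xᵢ−μ)²/2).
Σ(xᵢ−μ)² = (5.97)² + (3.39)² + (-0.92)² + (4.37)² + (1.93)² + (-0.98)² = 71.7616.
Posterior: Inv-Gamma(2.22 + 6/2, 8.22 + 71.7616/2) = Inv-Gamma(5.22, 44.10080).
Posterior α = 5.22.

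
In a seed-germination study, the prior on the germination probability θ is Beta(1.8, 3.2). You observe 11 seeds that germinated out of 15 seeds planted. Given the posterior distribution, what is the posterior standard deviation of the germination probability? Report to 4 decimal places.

The Beta prior is conjugate to a Binomial/Bernoulli likelihood; the update adds successes to α and failures to β.
Posterior: Beta(α+k, β+n−k) = Beta(1.8+11, 3.2+4) = Beta(12.8, 7.2).
Var = αβ/((α+β)²(α+β+1)) = 12.8·7.2/(20.0²·21.0) = 0.01097143; SD = √0.01097143 = 0.1047.

0.1047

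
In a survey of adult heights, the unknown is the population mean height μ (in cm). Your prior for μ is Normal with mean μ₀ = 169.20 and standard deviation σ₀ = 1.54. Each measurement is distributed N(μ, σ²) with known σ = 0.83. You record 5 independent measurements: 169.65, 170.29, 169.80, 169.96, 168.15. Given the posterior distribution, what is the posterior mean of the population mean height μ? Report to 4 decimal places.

169.5497

For Normal data with known variance σ², a Normal(μ₀, σ₀²) prior on μ is conjugate. Posterior precision = 1/σ₀² + n/σ²; posterior mean is the precision-weighted average of μ₀ and x̄.
Σxᵢ = 169.65 + 170.29 + 169.80 + 169.96 + 168.15 = 847.85, so n·x̄ = 847.85.
σ₀² = 1.54² = 2.3716, σ² = 0.83² = 0.6889; σ² + n·σ₀² = 0.6889 + 5·2.3716 = 12.5469.
Posterior mean = (μ₀/σ₀² + n·x̄/σ²)/(1/σ₀² + n/σ²) = (σ²·μ₀ + σ₀²·n·x̄)/(σ² + n·σ₀²) = (0.6889·169.20 + 2.3716·847.85)/12.5469 = 2127.32294/12.5469 = 169.5497.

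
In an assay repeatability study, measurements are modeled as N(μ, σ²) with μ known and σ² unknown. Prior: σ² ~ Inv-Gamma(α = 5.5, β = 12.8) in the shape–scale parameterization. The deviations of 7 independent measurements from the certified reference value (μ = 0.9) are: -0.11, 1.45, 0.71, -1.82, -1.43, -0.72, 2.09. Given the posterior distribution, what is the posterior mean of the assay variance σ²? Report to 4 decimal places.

2.4039

With known mean μ and an Inverse-Gamma(α, β) prior on σ², the Normal likelihood is conjugate: posterior is Inv-Gamma(α + n/2, β + Σ(xᵢ−μ)²/2).
Σ(xᵢ−μ)² = (-0.11)² + (1.45)² + (0.71)² + (-1.82)² + (-1.43)² + (-0.72)² + (2.09)² = 12.8625.
Posterior: Inv-Gamma(5.5 + 7/2, 12.8 + 12.8625/2) = Inv-Gamma(9.00, 19.23125).
E[σ²|data] = β/(α−1) = 19.23125/8.00 = 2.4039.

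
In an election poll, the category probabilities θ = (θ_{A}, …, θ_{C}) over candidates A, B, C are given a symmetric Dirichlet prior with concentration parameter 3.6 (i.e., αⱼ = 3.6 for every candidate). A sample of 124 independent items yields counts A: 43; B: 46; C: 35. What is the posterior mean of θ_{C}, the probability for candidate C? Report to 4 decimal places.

0.2864

The Dirichlet prior is conjugate to the Multinomial likelihood: each posterior αⱼ = prior αⱼ + observed count nⱼ.
Posterior concentration: (46.6, 49.6, 38.6), total = 134.8.
E[θ_{C}|data] = α_{C}/Σα = 38.6/134.8 = 0.2864.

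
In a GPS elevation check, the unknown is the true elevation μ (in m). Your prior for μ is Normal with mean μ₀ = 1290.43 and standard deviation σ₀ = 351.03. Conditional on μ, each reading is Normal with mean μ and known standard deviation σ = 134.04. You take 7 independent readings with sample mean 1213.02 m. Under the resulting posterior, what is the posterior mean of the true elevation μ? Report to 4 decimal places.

1214.5995

For Normal data with known variance σ², a Normal(μ₀, σ₀²) prior on μ is conjugate. Posterior precision = 1/σ₀² + n/σ²; posterior mean is the precision-weighted average of μ₀ and x̄.
n·x̄ = 7·1213.02 = 8491.14.
σ₀² = 351.03² = 123222.0609, σ² = 134.04² = 17966.7216; σ² + n·σ₀² = 17966.7216 + 7·123222.0609 = 880521.1479.
Posterior mean = (μ₀/σ₀² + n·x̄/σ²)/(1/σ₀² + n/σ²) = (σ²·μ₀ + σ₀²·n·x̄)/(σ² + n·σ₀²) = (17966.7216·1290.43 + 123222.0609·8491.14)/880521.1479 = 1069480566.744714/880521.1479 = 1214.5995.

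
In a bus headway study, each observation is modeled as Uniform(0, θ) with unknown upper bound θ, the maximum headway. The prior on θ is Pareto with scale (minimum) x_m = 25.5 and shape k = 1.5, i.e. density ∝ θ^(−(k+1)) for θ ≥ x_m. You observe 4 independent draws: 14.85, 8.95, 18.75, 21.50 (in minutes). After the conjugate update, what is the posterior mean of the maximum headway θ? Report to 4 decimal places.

A Pareto(scale x_m, shape k) prior on the upper bound θ of Uniform(0, θ) is conjugate: posterior is Pareto(max(x_m, max xᵢ), k + n).
Sample maximum = 21.50; prior scale x_m = 25.5 → posterior scale = max = 25.50.
Posterior shape = 1.5 + 4 = 5.5.
E[θ|data] = k·x_m/(k−1) = 5.5·25.50/4.5 = 31.1667.

31.1667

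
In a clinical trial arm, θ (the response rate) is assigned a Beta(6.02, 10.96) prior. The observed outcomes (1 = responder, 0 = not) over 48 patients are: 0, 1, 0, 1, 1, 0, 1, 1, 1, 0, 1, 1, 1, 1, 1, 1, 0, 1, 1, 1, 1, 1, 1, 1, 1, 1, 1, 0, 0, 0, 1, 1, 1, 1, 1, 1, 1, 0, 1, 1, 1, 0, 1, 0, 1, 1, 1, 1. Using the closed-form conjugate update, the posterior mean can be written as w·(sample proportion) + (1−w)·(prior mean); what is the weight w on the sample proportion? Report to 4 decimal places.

0.7387

The Beta prior is conjugate to a Binomial/Bernoulli likelihood; the update adds successes to α and failures to β.
Posterior mean = (α₀+k)/(α₀+β₀+n) = [n/(α₀+β₀+n)]·(k/n) + [(α₀+β₀)/(α₀+β₀+n)]·α₀/(α₀+β₀), so only n and the prior enter the weight.
The weight on the data is w = n/(α₀+β₀+n) = 48/(6.02+10.96+48) = 48/64.98 = 0.7387.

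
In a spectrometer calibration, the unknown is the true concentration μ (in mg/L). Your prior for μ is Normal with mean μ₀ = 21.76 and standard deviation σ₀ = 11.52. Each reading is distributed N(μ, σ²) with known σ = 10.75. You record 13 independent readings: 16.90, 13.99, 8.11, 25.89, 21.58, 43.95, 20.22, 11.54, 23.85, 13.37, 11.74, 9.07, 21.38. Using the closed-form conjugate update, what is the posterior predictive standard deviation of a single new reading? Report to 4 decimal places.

For Normal data with known variance σ², a Normal(μ₀, σ₀²) prior on μ is conjugate. Posterior precision = 1/σ₀² + n/σ²; posterior mean is the precision-weighted average of μ₀ and x̄.
σ₀² = 11.52² = 132.7104, σ² = 10.75² = 115.5625; σ² + n·σ₀² = 115.5625 + 13·132.7104 = 1840.7977.
Posterior precision = 1/σ₀² + n/σ² = 1/132.7104 + 13/115.5625 = (σ² + n·σ₀²)/(σ₀²σ²) = 1840.7977/(132.7104·115.5625); posterior variance σₙ² = σ₀²σ²/(σ² + n·σ₀²) = 132.7104·115.5625/1840.7977 = 8.331359.
Predictive variance for one new observation = σₙ² + σ² = 132.7104·115.5625/1840.7977 + 115.5625 = σ²·(σ₀² + 1840.7977)/1840.7977 = 115.5625·1973.5081/1840.7977 = 123.893859; SD = √(115.5625·1973.5081/1840.7977) = 11.1308.

11.1308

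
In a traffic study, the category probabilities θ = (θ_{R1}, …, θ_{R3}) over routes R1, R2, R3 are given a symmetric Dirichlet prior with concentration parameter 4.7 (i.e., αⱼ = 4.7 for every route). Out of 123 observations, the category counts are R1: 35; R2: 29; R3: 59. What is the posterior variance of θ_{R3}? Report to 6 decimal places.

0.001801

The Dirichlet prior is conjugate to the Multinomial likelihood: each posterior αⱼ = prior αⱼ + observed count nⱼ.
Posterior concentration: (39.7, 33.7, 63.7), total = 137.1.
Var[θ_j] = α_j(Σα−α_j)/((Σα)²(Σα+1)) = 63.7·73.4/(137.1²·138.1) = 0.001801.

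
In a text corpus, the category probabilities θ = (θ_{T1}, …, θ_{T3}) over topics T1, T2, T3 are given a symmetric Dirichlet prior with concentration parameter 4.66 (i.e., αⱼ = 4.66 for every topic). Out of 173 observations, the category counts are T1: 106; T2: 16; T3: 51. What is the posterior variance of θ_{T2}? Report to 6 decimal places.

0.000523

The Dirichlet prior is conjugate to the Multinomial likelihood: each posterior αⱼ = prior αⱼ + observed count nⱼ.
Posterior concentration: (110.66, 20.66, 55.66), total = 186.98.
Var[θ_j] = α_j(Σα−α_j)/((Σα)²(Σα+1)) = 20.66·166.32/(186.98²·187.98) = 0.000523.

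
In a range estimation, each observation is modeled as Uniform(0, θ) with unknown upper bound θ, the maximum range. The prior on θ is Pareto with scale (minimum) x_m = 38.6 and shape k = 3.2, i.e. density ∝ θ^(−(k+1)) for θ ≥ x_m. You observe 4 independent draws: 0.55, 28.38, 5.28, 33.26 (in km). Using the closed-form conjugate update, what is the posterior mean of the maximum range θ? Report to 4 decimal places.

A Pareto(scale x_m, shape k) prior on the upper bound θ of Uniform(0, θ) is conjugate: posterior is Pareto(max(x_m, max xᵢ), k + n).
Sample maximum = 33.26; prior scale x_m = 38.6 → posterior scale = max = 38.60.
Posterior shape = 3.2 + 4 = 7.2.
E[θ|data] = k·x_m/(k−1) = 7.2·38.60/6.2 = 44.8258.

44.8258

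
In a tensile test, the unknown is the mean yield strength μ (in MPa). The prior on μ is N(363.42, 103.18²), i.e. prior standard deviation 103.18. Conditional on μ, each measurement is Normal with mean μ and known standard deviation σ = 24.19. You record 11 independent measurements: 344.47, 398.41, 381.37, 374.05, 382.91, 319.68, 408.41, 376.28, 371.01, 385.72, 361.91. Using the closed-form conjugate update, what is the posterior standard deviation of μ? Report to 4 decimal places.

For Normal data with known variance σ², a Normal(μ₀, σ₀²) prior on μ is conjugate. Posterior precision = 1/σ₀² + n/σ²; posterior mean is the precision-weighted average of μ₀ and x̄.
σ₀² = 103.18² = 10646.1124, σ² = 24.19² = 585.1561; σ² + n·σ₀² = 585.1561 + 11·10646.1124 = 117692.3925.
Posterior precision = 1/σ₀² + n/σ² = 1/10646.1124 + 11/585.1561 = (σ² + n·σ₀²)/(σ₀²σ²) = 117692.3925/(10646.1124·585.1561); posterior variance σₙ² = σ₀²σ²/(σ² + n·σ₀²) = 10646.1124·585.1561/117692.3925 = 52.931523.
Posterior SD = √σₙ² = √(10646.1124·585.1561/117692.3925) = 7.2754.

7.2754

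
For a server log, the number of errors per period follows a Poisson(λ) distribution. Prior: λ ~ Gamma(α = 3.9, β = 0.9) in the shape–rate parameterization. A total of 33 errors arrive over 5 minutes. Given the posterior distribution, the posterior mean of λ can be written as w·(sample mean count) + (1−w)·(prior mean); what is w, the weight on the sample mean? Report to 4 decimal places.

With a Gamma(shape α, rate β) prior, the Poisson likelihood is conjugate: the posterior is Gamma(α + ΣXᵢ, β + n).
Posterior mean = (α₀+S)/(β₀+n) = [n/(β₀+n)]·(S/n) + [β₀/(β₀+n)]·(α₀/β₀), so only n and β₀ enter the weight.
Weight on data w = n/(β₀+n) = 5/(0.9+5) = 5/5.9 = 0.8475.

0.8475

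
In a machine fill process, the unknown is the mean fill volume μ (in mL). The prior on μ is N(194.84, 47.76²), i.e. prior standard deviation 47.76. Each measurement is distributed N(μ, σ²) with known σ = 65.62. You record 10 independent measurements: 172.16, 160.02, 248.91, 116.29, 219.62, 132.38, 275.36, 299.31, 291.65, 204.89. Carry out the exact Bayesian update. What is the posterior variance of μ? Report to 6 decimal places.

For Normal data with known variance σ², a Normal(μ₀, σ₀²) prior on μ is conjugate. Posterior precision = 1/σ₀² + n/σ²; posterior mean is the precision-weighted average of μ₀ and x̄.
σ₀² = 47.76² = 2281.0176, σ² = 65.62² = 4305.9844; σ² + n·σ₀² = 4305.9844 + 10·2281.0176 = 27116.1604.
Posterior precision = 1/σ₀² + n/σ² = 1/2281.0176 + 10/4305.9844 = (σ² + n·σ₀²)/(σ₀²σ²) = 27116.1604/(2281.0176·4305.9844); posterior variance σₙ² = σ₀²σ²/(σ² + n·σ₀²) = 2281.0176·4305.9844/27116.1604 = 362.220390.

362.220390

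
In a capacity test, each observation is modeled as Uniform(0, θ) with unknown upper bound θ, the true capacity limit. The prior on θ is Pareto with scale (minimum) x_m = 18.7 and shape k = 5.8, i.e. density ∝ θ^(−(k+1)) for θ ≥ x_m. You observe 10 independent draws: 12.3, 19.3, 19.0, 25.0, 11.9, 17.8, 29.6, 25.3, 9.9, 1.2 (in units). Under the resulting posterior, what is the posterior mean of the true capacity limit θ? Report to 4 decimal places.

31.6000

A Pareto(scale x_m, shape k) prior on the upper bound θ of Uniform(0, θ) is conjugate: posterior is Pareto(max(x_m, max xᵢ), k + n).
Sample maximum = 29.6; prior scale x_m = 18.7 → posterior scale = max = 29.6.
Posterior shape = 5.8 + 10 = 15.8.
E[θ|data] = k·x_m/(k−1) = 15.8·29.6/14.8 = 31.6000.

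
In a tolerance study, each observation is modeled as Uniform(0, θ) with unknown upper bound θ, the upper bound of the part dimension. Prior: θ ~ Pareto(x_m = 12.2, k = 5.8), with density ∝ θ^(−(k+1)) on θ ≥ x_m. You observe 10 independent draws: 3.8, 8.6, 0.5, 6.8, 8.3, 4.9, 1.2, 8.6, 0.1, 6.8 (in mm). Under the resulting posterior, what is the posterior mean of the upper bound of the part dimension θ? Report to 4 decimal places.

13.0243

A Pareto(scale x_m, shape k) prior on the upper bound θ of Uniform(0, θ) is conjugate: posterior is Pareto(max(x_m, max xᵢ), k + n).
Sample maximum = 8.6; prior scale x_m = 12.2 → posterior scale = max = 12.2.
Posterior shape = 5.8 + 10 = 15.8.
E[θ|data] = k·x_m/(k−1) = 15.8·12.2/14.8 = 13.0243.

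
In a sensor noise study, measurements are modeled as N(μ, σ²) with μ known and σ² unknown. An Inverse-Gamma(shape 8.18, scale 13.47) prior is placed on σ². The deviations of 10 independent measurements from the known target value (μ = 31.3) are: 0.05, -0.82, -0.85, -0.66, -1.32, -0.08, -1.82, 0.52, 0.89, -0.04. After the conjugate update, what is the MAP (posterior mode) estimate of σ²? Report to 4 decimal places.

With known mean μ and an Inverse-Gamma(α, β) prior on σ², the Normal likelihood is conjugate: posterior is Inv-Gamma(α + n/2, β + Σ(xᵢ−μ)²/2).
Σ(xᵢ−μ)² = (0.05)² + (-0.82)² + (-0.85)² + (-0.66)² + (-1.32)² + (-0.08)² + (-1.82)² + (0.52)² + (0.89)² + (-0.04)² = 7.9583.
Posterior: Inv-Gamma(8.18 + 10/2, 13.47 + 7.9583/2) = Inv-Gamma(13.18, 17.44915).
Mode = β/(α+1) = 17.44915/14.18 = 1.2305.

1.2305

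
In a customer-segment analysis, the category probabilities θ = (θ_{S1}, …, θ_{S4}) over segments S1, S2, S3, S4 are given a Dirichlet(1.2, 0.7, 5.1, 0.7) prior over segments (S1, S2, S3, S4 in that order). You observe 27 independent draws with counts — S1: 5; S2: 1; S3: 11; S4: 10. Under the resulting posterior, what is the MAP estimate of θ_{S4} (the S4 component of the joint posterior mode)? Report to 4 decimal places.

0.3160

The Dirichlet prior is conjugate to the Multinomial likelihood: each posterior αⱼ = prior αⱼ + observed count nⱼ.
Posterior concentration: (6.2, 1.7, 16.1, 10.7), total = 34.7.
Joint mode component: (α_{S4}−1)/(Σα−K) = 9.7/30.7 = 0.3160.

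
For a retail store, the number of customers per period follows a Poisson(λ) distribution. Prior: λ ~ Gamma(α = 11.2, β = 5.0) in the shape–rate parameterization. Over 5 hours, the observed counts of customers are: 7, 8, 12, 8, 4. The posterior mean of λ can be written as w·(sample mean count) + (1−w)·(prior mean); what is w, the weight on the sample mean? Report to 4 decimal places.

0.5000

With a Gamma(shape α, rate β) prior, the Poisson likelihood is conjugate: the posterior is Gamma(α + ΣXᵢ, β + n).
Posterior mean = (α₀+S)/(β₀+n) = [n/(β₀+n)]·(S/n) + [β₀/(β₀+n)]·(α₀/β₀), so only n and β₀ enter the weight.
Weight on data w = n/(β₀+n) = 5/(5.0+5) = 5/10.0 = 0.5000.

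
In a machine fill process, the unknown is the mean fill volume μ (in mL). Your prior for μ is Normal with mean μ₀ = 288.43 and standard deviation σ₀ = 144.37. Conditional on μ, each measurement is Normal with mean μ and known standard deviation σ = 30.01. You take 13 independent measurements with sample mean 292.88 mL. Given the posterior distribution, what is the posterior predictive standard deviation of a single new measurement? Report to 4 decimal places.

31.1392

For Normal data with known variance σ², a Normal(μ₀, σ₀²) prior on μ is conjugate. Posterior precision = 1/σ₀² + n/σ²; posterior mean is the precision-weighted average of μ₀ and x̄.
σ₀² = 144.37² = 20842.6969, σ² = 30.01² = 900.6001; σ² + n·σ₀² = 900.6001 + 13·20842.6969 = 271855.6598.
Posterior precision = 1/σ₀² + n/σ² = 1/20842.6969 + 13/900.6001 = (σ² + n·σ₀²)/(σ₀²σ²) = 271855.6598/(20842.6969·900.6001); posterior variance σₙ² = σ₀²σ²/(σ² + n·σ₀²) = 20842.6969·900.6001/271855.6598 = 69.047431.
Predictive variance for one new observation = σₙ² + σ² = 20842.6969·900.6001/271855.6598 + 900.6001 = σ²·(σ₀² + 271855.6598)/271855.6598 = 900.6001·292698.3567/271855.6598 = 969.647531; SD = √(900.6001·292698.3567/271855.6598) = 31.1392.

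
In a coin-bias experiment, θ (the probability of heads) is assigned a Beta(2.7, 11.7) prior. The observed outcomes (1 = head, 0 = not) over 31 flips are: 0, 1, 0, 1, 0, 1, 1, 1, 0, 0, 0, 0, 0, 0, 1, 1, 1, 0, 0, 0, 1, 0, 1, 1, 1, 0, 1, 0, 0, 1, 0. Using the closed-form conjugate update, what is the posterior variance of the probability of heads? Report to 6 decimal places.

0.005012

The Beta prior is conjugate to a Binomial/Bernoulli likelihood; the update adds successes to α and failures to β.
Posterior: Beta(α+k, β+n−k) = Beta(2.7+14, 11.7+17) = Beta(16.7, 28.7).
Var = αβ/((α+β)²(α+β+1)) = 16.7·28.7/(45.4²·46.4) = 0.005012.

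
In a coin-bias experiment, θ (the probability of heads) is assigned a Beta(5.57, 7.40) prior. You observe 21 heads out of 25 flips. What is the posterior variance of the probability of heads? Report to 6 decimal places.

0.005391

The Beta prior is conjugate to a Binomial/Bernoulli likelihood; the update adds successes to α and failures to β.
Posterior: Beta(α+k, β+n−k) = Beta(5.57+21, 7.40+4) = Beta(26.57, 11.40).
Var = αβ/((α+β)²(α+β+1)) = 26.57·11.40/(37.97²·38.97) = 0.005391.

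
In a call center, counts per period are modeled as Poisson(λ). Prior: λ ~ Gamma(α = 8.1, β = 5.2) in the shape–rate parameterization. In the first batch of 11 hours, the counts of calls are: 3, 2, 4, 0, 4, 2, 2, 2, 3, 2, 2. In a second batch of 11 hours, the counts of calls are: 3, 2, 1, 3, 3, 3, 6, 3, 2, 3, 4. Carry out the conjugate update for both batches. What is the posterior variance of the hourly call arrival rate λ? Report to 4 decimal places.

With a Gamma(shape α, rate β) prior, the Poisson likelihood is conjugate: the posterior is Gamma(α + ΣXᵢ, β + n).
Batch 1: sum of counts S = 26 over n = 11 hours.
After batch 1: Gamma(α+S, β+n) = Gamma(8.1+26, 5.2+11) = Gamma(34.1, 16.2).
Batch 2: sum of counts S = 33 over n = 11 hours.
After batch 2: Gamma(α+S, β+n) = Gamma(34.1+33, 16.2+11) = Gamma(67.1, 27.2).
Var = α/β² = 67.1/27.2² = 0.0907.

0.0907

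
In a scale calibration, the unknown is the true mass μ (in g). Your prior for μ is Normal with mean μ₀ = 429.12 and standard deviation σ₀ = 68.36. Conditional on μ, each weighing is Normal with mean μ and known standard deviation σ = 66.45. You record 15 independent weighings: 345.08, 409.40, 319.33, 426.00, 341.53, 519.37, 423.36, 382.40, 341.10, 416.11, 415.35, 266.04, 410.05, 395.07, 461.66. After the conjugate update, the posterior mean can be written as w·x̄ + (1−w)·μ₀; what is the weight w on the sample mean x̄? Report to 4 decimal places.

For Normal data with known variance σ², a Normal(μ₀, σ₀²) prior on μ is conjugate. Posterior precision = 1/σ₀² + n/σ²; posterior mean is the precision-weighted average of μ₀ and x̄.
σ₀² = 68.36² = 4673.0896, σ² = 66.45² = 4415.6025. Prior precision 1/σ₀² = 1/4673.0896; data precision n/σ² = 15/4415.6025.
w = (n/σ²)/(1/σ₀² + n/σ²) = n·σ₀²/(σ² + n·σ₀²) = 15·4673.0896/(4415.6025 + 15·4673.0896) = 70096.344/74511.9465 = 0.9407.

0.9407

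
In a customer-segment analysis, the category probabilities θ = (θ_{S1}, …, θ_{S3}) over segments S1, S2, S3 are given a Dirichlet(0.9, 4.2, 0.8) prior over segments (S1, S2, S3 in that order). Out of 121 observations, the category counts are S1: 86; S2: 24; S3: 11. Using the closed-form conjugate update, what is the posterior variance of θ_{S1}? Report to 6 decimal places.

0.001688

The Dirichlet prior is conjugate to the Multinomial likelihood: each posterior αⱼ = prior αⱼ + observed count nⱼ.
Posterior concentration: (86.9, 28.2, 11.8), total = 126.9.
Var[θ_j] = α_j(Σα−α_j)/((Σα)²(Σα+1)) = 86.9·40.0/(126.9²·127.9) = 0.001688.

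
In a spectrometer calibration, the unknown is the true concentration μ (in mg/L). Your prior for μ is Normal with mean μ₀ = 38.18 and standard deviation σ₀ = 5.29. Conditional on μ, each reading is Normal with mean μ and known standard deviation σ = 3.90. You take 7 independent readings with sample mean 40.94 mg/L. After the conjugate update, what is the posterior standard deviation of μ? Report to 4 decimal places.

1.4200

For Normal data with known variance σ², a Normal(μ₀, σ₀²) prior on μ is conjugate. Posterior precision = 1/σ₀² + n/σ²; posterior mean is the precision-weighted average of μ₀ and x̄.
σ₀² = 5.29² = 27.9841, σ² = 3.90² = 15.21; σ² + n·σ₀² = 15.21 + 7·27.9841 = 211.0987.
Posterior precision = 1/σ₀² + n/σ² = 1/27.9841 + 7/15.21 = (σ² + n·σ₀²)/(σ₀²σ²) = 211.0987/(27.9841·15.21); posterior variance σₙ² = σ₀²σ²/(σ² + n·σ₀²) = 27.9841·15.21/211.0987 = 2.016299.
Posterior SD = √σₙ² = √(27.9841·15.21/211.0987) = 1.4200.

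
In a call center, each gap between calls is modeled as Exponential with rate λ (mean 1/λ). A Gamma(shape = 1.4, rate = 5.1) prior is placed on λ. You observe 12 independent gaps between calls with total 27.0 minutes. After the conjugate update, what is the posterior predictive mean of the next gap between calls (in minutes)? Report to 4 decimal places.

With a Gamma(shape α, rate β) prior on the exponential rate λ, the posterior after n observations with total T = Σxᵢ is Gamma(α+n, β+T).
Posterior: Gamma(1.4+12, 5.1+27.0) = Gamma(13.4, 32.1).
The predictive distribution for the next observation is Lomax; its mean is β/(α−1) = 32.1/12.4 = 2.5887.

2.5887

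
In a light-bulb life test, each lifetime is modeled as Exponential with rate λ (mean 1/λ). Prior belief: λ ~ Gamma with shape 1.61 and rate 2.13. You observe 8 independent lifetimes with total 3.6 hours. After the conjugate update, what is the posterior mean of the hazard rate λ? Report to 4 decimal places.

1.6771

With a Gamma(shape α, rate β) prior on the exponential rate λ, the posterior after n observations with total T = Σxᵢ is Gamma(α+n, β+T).
Posterior: Gamma(1.61+8, 2.13+3.6) = Gamma(9.61, 5.73).
Posterior mean of λ = α/β = 9.61/5.73 = 1.6771.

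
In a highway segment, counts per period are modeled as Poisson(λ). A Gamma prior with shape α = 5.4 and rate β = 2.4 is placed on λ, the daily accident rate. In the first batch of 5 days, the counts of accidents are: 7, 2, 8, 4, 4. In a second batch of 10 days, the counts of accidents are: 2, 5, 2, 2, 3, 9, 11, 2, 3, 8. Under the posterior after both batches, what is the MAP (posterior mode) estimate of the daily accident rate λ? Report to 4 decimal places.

4.3908

With a Gamma(shape α, rate β) prior, the Poisson likelihood is conjugate: the posterior is Gamma(α + ΣXᵢ, β + n).
Batch 1: sum of counts S = 25 over n = 5 days.
After batch 1: Gamma(α+S, β+n) = Gamma(5.4+25, 2.4+5) = Gamma(30.4, 7.4).
Batch 2: sum of counts S = 47 over n = 10 days.
After batch 2: Gamma(α+S, β+n) = Gamma(30.4+47, 7.4+10) = Gamma(77.4, 17.4).
Mode of Gamma(α,β) for α≥1 is (α−1)/β = 76.4/17.4 = 4.3908.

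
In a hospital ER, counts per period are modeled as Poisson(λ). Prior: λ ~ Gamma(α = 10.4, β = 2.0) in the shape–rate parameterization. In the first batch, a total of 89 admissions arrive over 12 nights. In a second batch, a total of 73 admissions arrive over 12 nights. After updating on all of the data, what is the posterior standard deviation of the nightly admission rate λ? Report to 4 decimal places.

With a Gamma(shape α, rate β) prior, the Poisson likelihood is conjugate: the posterior is Gamma(α + ΣXᵢ, β + n).
After batch 1: Gamma(α+S, β+n) = Gamma(10.4+89, 2.0+12) = Gamma(99.4, 14.0).
After batch 2: Gamma(α+S, β+n) = Gamma(99.4+73, 14.0+12) = Gamma(172.4, 26.0).
SD = √α/β = √172.4/26.0 = 0.5050.

0.5050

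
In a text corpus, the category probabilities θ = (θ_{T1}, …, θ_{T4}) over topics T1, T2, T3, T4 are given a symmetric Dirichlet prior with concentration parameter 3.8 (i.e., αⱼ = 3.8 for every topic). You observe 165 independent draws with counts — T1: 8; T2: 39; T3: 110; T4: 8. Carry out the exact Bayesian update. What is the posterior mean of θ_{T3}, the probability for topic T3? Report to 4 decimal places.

0.6315

The Dirichlet prior is conjugate to the Multinomial likelihood: each posterior αⱼ = prior αⱼ + observed count nⱼ.
Posterior concentration: (11.8, 42.8, 113.8, 11.8), total = 180.2.
E[θ_{T3}|data] = α_{T3}/Σα = 113.8/180.2 = 0.6315.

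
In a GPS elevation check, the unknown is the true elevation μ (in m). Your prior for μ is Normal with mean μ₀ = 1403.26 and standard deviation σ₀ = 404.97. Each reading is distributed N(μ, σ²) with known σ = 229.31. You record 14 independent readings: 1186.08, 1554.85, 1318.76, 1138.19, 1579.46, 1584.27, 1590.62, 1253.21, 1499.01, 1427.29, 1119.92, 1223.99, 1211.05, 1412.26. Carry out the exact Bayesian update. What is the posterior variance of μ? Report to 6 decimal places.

3671.841713

For Normal data with known variance σ², a Normal(μ₀, σ₀²) prior on μ is conjugate. Posterior precision = 1/σ₀² + n/σ²; posterior mean is the precision-weighted average of μ₀ and x̄.
σ₀² = 404.97² = 164000.7009, σ² = 229.31² = 52583.0761; σ² + n·σ₀² = 52583.0761 + 14·164000.7009 = 2348592.8887.
Posterior precision = 1/σ₀² + n/σ² = 1/164000.7009 + 14/52583.0761 = (σ² + n·σ₀²)/(σ₀²σ²) = 2348592.8887/(164000.7009·52583.0761); posterior variance σₙ² = σ₀²σ²/(σ² + n·σ₀²) = 164000.7009·52583.0761/2348592.8887 = 3671.841713.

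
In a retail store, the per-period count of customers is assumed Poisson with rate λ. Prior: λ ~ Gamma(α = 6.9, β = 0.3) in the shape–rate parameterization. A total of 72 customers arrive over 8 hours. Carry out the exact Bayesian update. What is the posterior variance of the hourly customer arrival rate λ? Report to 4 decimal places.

1.1453

With a Gamma(shape α, rate β) prior, the Poisson likelihood is conjugate: the posterior is Gamma(α + ΣXᵢ, β + n).
Posterior: Gamma(α+S, β+n) = Gamma(6.9+72, 0.3+8) = Gamma(78.9, 8.3).
Var = α/β² = 78.9/8.3² = 1.1453.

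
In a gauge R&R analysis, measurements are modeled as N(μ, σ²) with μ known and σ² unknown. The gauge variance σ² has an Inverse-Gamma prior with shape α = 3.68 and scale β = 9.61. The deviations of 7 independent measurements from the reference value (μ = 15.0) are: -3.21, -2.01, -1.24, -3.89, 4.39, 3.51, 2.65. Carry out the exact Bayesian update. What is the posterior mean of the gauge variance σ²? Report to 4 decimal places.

With known mean μ and an Inverse-Gamma(α, β) prior on σ², the Normal likelihood is conjugate: posterior is Inv-Gamma(α + n/2, β + Σ(xᵢ−μ)²/2).
Σ(xᵢ−μ)² = (-3.21)² + (-2.01)² + (-1.24)² + (-3.89)² + (4.39)² + (3.51)² + (2.65)² = 69.6286.
Posterior: Inv-Gamma(3.68 + 7/2, 9.61 + 69.6286/2) = Inv-Gamma(7.18, 44.42430).
E[σ²|data] = β/(α−1) = 44.42430/6.18 = 7.1884.

7.1884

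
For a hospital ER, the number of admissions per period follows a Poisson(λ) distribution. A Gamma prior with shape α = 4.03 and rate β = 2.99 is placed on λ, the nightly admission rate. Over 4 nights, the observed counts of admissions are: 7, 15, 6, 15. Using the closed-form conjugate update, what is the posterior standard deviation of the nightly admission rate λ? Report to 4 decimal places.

With a Gamma(shape α, rate β) prior, the Poisson likelihood is conjugate: the posterior is Gamma(α + ΣXᵢ, β + n).
Sum of counts S = 43 over n = 4 nights.
Posterior: Gamma(α+S, β+n) = Gamma(4.03+43, 2.99+4) = Gamma(47.03, 6.99).
SD = √α/β = √47.03/6.99 = 0.9811.

0.9811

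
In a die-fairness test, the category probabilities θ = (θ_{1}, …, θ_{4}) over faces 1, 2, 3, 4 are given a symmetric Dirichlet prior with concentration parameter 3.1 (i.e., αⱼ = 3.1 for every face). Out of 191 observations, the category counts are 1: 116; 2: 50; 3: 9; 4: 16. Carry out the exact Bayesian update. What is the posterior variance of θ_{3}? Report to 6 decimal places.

0.000274

The Dirichlet prior is conjugate to the Multinomial likelihood: each posterior αⱼ = prior αⱼ + observed count nⱼ.
Posterior concentration: (119.1, 53.1, 12.1, 19.1), total = 203.4.
Var[θ_j] = α_j(Σα−α_j)/((Σα)²(Σα+1)) = 12.1·191.3/(203.4²·204.4) = 0.000274.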